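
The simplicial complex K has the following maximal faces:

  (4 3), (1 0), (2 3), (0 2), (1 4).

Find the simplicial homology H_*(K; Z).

H_0 ≅ Z,  H_1 ≅ Z.

Take the total order 0 < 1 < 2 < 3 < 4 on the vertex set. Then K (dimension 1) consists of the simplices:

  0-simplices (5): [0], [1], [2], [3], [4]
  1-simplices (5): [0,1], [0,2], [1,4], [2,3], [3,4]

Hence C_0 ≅ Z^5, C_1 ≅ Z^5.

Boundary ∂_1: C_1 → C_0 is given by ∂[p,q] = [q] − [p].
The 5×5 boundary matrix has rank 4 and Smith normal form diag(1,1,1,1).

From H_k ≅ ker(∂_k) / im(∂_{k+1}) we obtain:

  H_0: rank C_0 − rank ∂_1 = 5 − 4 = 1, and the invariant factors of ∂_1 are all 1, so H_0 = Z.
  H_1: rank ker ∂_1 − rank ∂_2 = (5 − 4) − 0 = 1, and there is no ∂_2, so H_1 = Z.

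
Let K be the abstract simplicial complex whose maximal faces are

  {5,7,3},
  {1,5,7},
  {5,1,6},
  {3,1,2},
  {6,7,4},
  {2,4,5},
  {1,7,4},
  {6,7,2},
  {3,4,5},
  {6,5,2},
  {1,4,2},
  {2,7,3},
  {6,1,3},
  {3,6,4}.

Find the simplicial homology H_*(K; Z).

Fix the vertex order 1 < 2 < 3 < 4 < 5 < 6 < 7 and write every simplex with vertices in increasing order. Then dim K = 2 and the simplices of K are:

  0-simplices (7): [1], [2], [3], [4], [5], [6], [7]
  1-simplices (21): [1,2], [1,3], [1,4], [1,5], [1,6], [1,7], [2,3], [2,4], [2,5], [2,6], [2,7], [3,4], [3,5], [3,6], [3,7], [4,5], [4,6], [4,7], [5,6], [5,7], [6,7]
  2-simplices (14): [1,2,3], [1,2,4], [1,3,6], [1,4,7], [1,5,6], [1,5,7], [2,3,7], [2,4,5], [2,5,6], [2,6,7], [3,4,5], [3,4,6], [3,5,7], [4,6,7]

Hence C_0 ≅ Z^7, C_1 ≅ Z^21, C_2 ≅ Z^14.

∂_1: C_1 → C_0 is given by ∂[p,q] = [q] − [p]. For instance
  ∂[5,7] = [7] − [5].
The resulting 7×21 matrix has rank 6, and its Smith normal form has invariant factors (1,1,1,1,1,1).

Boundary ∂_2: C_2 → C_1 sends each 2-simplex [p,q,r] to [q,r] − [p,r] + [p,q]. For instance
  ∂[1,2,4] = [2,4] − [1,4] + [1,2],
  ∂[1,5,7] = [5,7] − [1,7] + [1,5].
The 21×14 boundary matrix has rank 13 and Smith normal form diag(1,1,1,1,1,1,1,1,1,1,1,1,1).

Now H_k = ker ∂_k / im ∂_{k+1}, so:

  H_0: rank C_0 − rank ∂_1 = 7 − 6 = 1, and the invariant factors of ∂_1 are all 1, so H_0 = Z.
  H_1: rank ker ∂_1 − rank ∂_2 = (21 − 6) − 13 = 2, and the invariant factors of ∂_2 are all 1, so H_1 = Z^2.
  H_2: rank ker ∂_2 − rank ∂_3 = (14 − 13) − 0 = 1, and there is no ∂_3, so H_2 = Z.

As a check, the Euler characteristic is 7 − 21 + 14 = 0, which agrees with 1 − 2 + 1 = 0.
(K is a triangulation of the torus T^2.)

H_0 = Z,  H_1 = Z^2,  H_2 = Z.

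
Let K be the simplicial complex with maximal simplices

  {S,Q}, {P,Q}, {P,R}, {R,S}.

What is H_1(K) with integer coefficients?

Take the total order P < Q < R < S on the vertex set. Then K (dimension 1) consists of the simplices:

  0-simplices (4): P, Q, R, S
  1-simplices (4): PQ, PR, QS, RS

giving chain groups C_0 ≅ Z^4, C_1 ≅ Z^4.

The boundary map ∂_1: C_1 → C_0 maps an edge to its endpoints' difference, ∂[p,q] = q − p. For instance
  ∂QS = S − Q.
The resulting 4×4 matrix has rank 3, and its Smith normal form has invariant factors (1,1,1).

From H_k ≅ ker(∂_k) / im(∂_{k+1}) we obtain:

  H_1: rank ker ∂_1 − rank ∂_2 = (4 − 3) − 0 = 1, and there is no ∂_2, so H_1 = Z.

H_1 ≅ Z.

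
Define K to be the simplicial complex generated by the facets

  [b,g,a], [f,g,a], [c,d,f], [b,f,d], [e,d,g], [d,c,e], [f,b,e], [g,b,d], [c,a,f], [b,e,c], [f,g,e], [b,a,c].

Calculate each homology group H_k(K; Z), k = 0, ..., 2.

H_0 ≅ Z,  H_1 ≅ Z/2,  H_2 = 0.

Order the vertices as a < b < c < d < e < f < g. Listing each simplex with vertices in this order, K has dimension 2 with simplices:

  0-simplices (7): a, b, c, d, e, f, g
  1-simplices (18): ab, ac, af, ag, bc, bd, be, bf, bg, cd, ce, cf, de, df, dg, ef, eg, fg
  2-simplices (12): abc, abg, acf, afg, bce, bdf, bdg, bef, cde, cdf, deg, efg

giving chain groups C_0 ≅ Z^7, C_1 ≅ Z^18, C_2 ≅ Z^12.

∂_1: C_1 → C_0 is given by ∂[p,q] = [q] − [p].
The resulting 7×18 matrix has rank 6, and its Smith normal form has invariant factors (1,1,1,1,1,1).

The boundary map ∂_2: C_2 → C_1 sends each 2-simplex [p,q,r] to [q,r] − [p,r] + [p,q]. For instance
  ∂afg = fg − ag + af,
  ∂bdf = df − bf + bd.
The resulting 18×12 matrix has rank 12, and its Smith normal form has invariant factors (1,1,1,1,1,1,1,1,1,1,1,2).

Now H_k = ker ∂_k / im ∂_{k+1}, so:

  H_0: rank C_0 − rank ∂_1 = 7 − 6 = 1, and the invariant factors of ∂_1 are all 1, so H_0 = Z.
  H_1: rank ker ∂_1 − rank ∂_2 = (18 − 6) − 12 = 0, and ∂_2 has invariant factor 2 > 1, so H_1 = Z/2.
  H_2: rank ker ∂_2 − rank ∂_3 = (12 − 12) − 0 = 0, and there is no ∂_3, so H_2 = 0.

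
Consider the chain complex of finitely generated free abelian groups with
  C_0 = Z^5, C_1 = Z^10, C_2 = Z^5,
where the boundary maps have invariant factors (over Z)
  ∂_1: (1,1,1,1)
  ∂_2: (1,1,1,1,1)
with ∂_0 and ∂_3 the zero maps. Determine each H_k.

H_0: b_0 = 5 − 0 − 4 = 1; torsion from ∂_1 factors > 1: none. So H_0 = Z.
H_1: b_1 = 10 − 4 − 5 = 1; torsion from ∂_2 factors > 1: none. So H_1 = Z.
H_2: b_2 = 5 − 5 − 0 = 0; torsion from ∂_3 factors > 1: none. So H_2 = 0.

H_0 = Z,  H_1 = Z,  H_2 = 0.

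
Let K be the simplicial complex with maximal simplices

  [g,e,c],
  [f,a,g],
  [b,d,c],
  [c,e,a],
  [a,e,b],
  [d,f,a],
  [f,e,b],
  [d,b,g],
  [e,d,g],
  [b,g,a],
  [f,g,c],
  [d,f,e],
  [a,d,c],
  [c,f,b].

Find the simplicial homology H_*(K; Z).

Take the total order a < b < c < d < e < f < g on the vertex set. Then K (dimension 2) consists of the simplices:

  0-simplices (7): a, b, c, d, e, f, g
  1-simplices (21): ab, ac, ad, ae, af, ag, bc, bd, be, bf, bg, cd, ce, cf, cg, de, df, dg, ef, eg, fg
  2-simplices (14): abe, abg, acd, ace, adf, afg, bcd, bcf, bdg, bef, ceg, cfg, def, deg

so the chain groups are C_0 ≅ Z^7, C_1 ≅ Z^21, C_2 ≅ Z^14.

Boundary ∂_1: C_1 → C_0 maps an edge to its endpoints' difference, ∂[p,q] = q − p. For instance
  ∂cf = f − c.
This gives a 7×21 integer matrix of rank 6; reducing to Smith normal form yields diagonal entries (1,1,1,1,1,1).

∂_2: C_2 → C_1 acts by ∂[p,q,r] = [q,r] − [p,r] + [p,q]. For instance
  ∂abg = bg − ag + ab,
  ∂bef = ef − bf + be.
As a 21×14 matrix over Z this has rank 13, with invariant factors (1,1,1,1,1,1,1,1,1,1,1,1,1).

Reading off H_k = ker ∂_k / im ∂_{k+1}:

  H_0: rank C_0 − rank ∂_1 = 7 − 6 = 1, and the invariant factors of ∂_1 are all 1, so H_0 ≅ Z.
  H_1: rank ker ∂_1 − rank ∂_2 = (21 − 6) − 13 = 2, and the invariant factors of ∂_2 are all 1, so H_1 ≅ Z^2.
  H_2: rank ker ∂_2 − rank ∂_3 = (14 − 13) − 0 = 1, and there is no ∂_3, so H_2 ≅ Z.

As a check, the Euler characteristic is 7 − 21 + 14 = 0, which agrees with 1 − 2 + 1 = 0.
(K is a triangulation of the torus T^2.)

H_0 ≅ Z,  H_1 ≅ Z^2,  H_2 ≅ Z.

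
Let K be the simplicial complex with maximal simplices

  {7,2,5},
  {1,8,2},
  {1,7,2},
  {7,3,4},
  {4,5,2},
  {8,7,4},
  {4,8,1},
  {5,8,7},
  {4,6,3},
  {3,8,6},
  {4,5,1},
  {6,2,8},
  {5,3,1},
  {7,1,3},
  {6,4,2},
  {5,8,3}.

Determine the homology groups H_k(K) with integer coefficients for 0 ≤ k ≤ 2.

Take the total order 1 < 2 < 3 < 4 < 5 < 6 < 7 < 8 on the vertex set. Then K (dimension 2) consists of the simplices:

  0-simplices (8): [1], [2], [3], [4], [5], [6], [7], [8]
  1-simplices (24): (24 of them)
  2-simplices (16): [1,2,7], [1,2,8], [1,3,5], [1,3,7], [1,4,5], [1,4,8], [2,4,5], [2,4,6], [2,5,7], [2,6,8], [3,4,6], [3,4,7], [3,5,8], [3,6,8], [4,7,8], [5,7,8]

so the chain groups are C_0 ≅ Z^8, C_1 ≅ Z^24, C_2 ≅ Z^16.

Boundary ∂_1: C_1 → C_0 maps an edge to its endpoints' difference, ∂[p,q] = q − p. For instance
  ∂[3,6] = [6] − [3].
The resulting 8×24 matrix has rank 7, and its Smith normal form has invariant factors (1,1,1,1,1,1,1).

∂_2: C_2 → C_1 acts by ∂[p,q,r] = [q,r] − [p,r] + [p,q]. For instance
  ∂[5,7,8] = [7,8] − [5,8] + [5,7],
  ∂[1,3,7] = [3,7] − [1,7] + [1,3].
The 24×16 boundary matrix has rank 15 and Smith normal form diag(1,1,1,1,1,1,1,1,1,1,1,1,1,1,1).

From H_k ≅ ker(∂_k) / im(∂_{k+1}) we obtain:

  H_0: rank C_0 − rank ∂_1 = 8 − 7 = 1, and the invariant factors of ∂_1 are all 1, so H_0 ≅ Z.
  H_1: rank ker ∂_1 − rank ∂_2 = (24 − 7) − 15 = 2, and the invariant factors of ∂_2 are all 1, so H_1 ≅ Z^2.
  H_2: rank ker ∂_2 − rank ∂_3 = (16 − 15) − 0 = 1, and there is no ∂_3, so H_2 ≅ Z.

As a check, the Euler characteristic is 8 − 24 + 16 = 0, which agrees with 1 − 2 + 1 = 0.

H_0 ≅ Z,  H_1 ≅ Z^2,  H_2 ≅ Z.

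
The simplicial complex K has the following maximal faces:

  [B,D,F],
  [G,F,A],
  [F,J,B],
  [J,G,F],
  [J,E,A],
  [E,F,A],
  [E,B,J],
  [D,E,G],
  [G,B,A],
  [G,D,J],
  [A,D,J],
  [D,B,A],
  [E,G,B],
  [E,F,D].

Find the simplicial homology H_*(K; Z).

H_0 ≅ Z,  H_1 ≅ Z^2,  H_2 ≅ Z.

K has 7 vertices, 21 edges, 14 triangles.
rank ∂_0 = 0, rank ∂_1 = 6 ⇒ b_0 = 7 − 0 − 6 = 1; all invariant factors of ∂_1 are 1 so no torsion. So H_0 ≅ Z.
rank ∂_1 = 6, rank ∂_2 = 13 ⇒ b_1 = 21 − 6 − 13 = 2; all invariant factors of ∂_2 are 1 so no torsion. So H_1 ≅ Z^2.
rank ∂_2 = 13, rank ∂_3 = 0 ⇒ b_2 = 14 − 13 − 0 = 1. So H_2 ≅ Z.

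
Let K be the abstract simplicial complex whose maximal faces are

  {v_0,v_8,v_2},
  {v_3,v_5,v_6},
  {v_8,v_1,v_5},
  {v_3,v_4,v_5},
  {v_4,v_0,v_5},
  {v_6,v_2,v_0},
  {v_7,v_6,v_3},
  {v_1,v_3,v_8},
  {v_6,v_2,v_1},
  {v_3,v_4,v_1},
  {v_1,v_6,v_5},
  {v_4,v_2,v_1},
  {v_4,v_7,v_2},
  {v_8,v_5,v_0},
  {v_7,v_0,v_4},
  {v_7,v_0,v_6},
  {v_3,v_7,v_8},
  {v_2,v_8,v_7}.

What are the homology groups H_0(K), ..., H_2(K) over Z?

Take the total order v_0 < v_1 < v_2 < v_3 < v_4 < v_5 < v_6 < v_7 < v_8 on the vertex set. Then K (dimension 2) consists of the simplices:

  0-simplices (9): [v_0], [v_1], [v_2], [v_3], [v_4], [v_5], [v_6], [v_7], [v_8]
  1-simplices (27): (27 of them)
  2-simplices (18): (18 of them)

Hence C_0 ≅ Z^9, C_1 ≅ Z^27, C_2 ≅ Z^18.

Boundary ∂_1: C_1 → C_0 maps an edge to its endpoints' difference, ∂[p,q] = q − p. For instance
  ∂[v_0,v_5] = [v_5] − [v_0].
As a 9×27 matrix over Z this has rank 8, with invariant factors (1,1,1,1,1,1,1,1).

Boundary ∂_2: C_2 → C_1 maps a triangle to the signed sum of its edges. For instance
  ∂[v_3,v_5,v_6] = [v_5,v_6] − [v_3,v_6] + [v_3,v_5],
  ∂[v_2,v_7,v_8] = [v_7,v_8] − [v_2,v_8] + [v_2,v_7].
This gives a 27×18 integer matrix of rank 18; reducing to Smith normal form yields diagonal entries (1,1,1,1,1,1,1,1,1,1,1,1,1,1,1,1,1,2).

Reading off H_k = ker ∂_k / im ∂_{k+1}:

  H_0: rank C_0 − rank ∂_1 = 9 − 8 = 1, and the invariant factors of ∂_1 are all 1, so H_0 = Z.
  H_1: rank ker ∂_1 − rank ∂_2 = (27 − 8) − 18 = 1, and ∂_2 has invariant factor 2 > 1, so H_1 = Z ⊕ Z/2.
  H_2: rank ker ∂_2 − rank ∂_3 = (18 − 18) − 0 = 0, and there is no ∂_3, so H_2 = 0.

H_0 ≅ Z,  H_1 ≅ Z ⊕ Z/2,  H_2 = 0.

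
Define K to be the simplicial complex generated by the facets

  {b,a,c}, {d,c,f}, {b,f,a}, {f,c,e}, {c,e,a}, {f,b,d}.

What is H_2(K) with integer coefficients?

K has 6 vertices, 12 edges, 6 triangles.
rank ∂_2 = 6, rank ∂_3 = 0 ⇒ b_2 = 6 − 6 − 0 = 0. So H_2 ≅ 0.

H_2 ≅ 0.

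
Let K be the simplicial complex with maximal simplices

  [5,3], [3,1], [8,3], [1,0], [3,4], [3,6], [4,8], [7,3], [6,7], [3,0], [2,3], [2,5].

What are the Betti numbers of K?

b_0 = 1, b_1 = 4.

Take the total order 0 < 1 < 2 < 3 < 4 < 5 < 6 < 7 < 8 on the vertex set. Then K (dimension 1) consists of the simplices:

  0-simplices (9): [0], [1], [2], [3], [4], [5], [6], [7], [8]
  1-simplices (12): [0,1], [0,3], [1,3], [2,3], [2,5], [3,4], [3,5], [3,6], [3,7], [3,8], [4,8], [6,7]

giving chain groups C_0 ≅ Z^9, C_1 ≅ Z^12.

Boundary ∂_1: C_1 → C_0 is given by ∂[p,q] = [q] − [p].
The 9×12 boundary matrix has rank 8 and Smith normal form diag(1,1,1,1,1,1,1,1).

Now H_k = ker ∂_k / im ∂_{k+1}, so:

  H_0: rank C_0 − rank ∂_1 = 9 − 8 = 1, and the invariant factors of ∂_1 are all 1, so H_0 ≅ Z.
  H_1: rank ker ∂_1 − rank ∂_2 = (12 − 8) − 0 = 4, and there is no ∂_2, so H_1 ≅ Z^4.

Hence the Betti numbers are b_0 = 1, b_1 = 4.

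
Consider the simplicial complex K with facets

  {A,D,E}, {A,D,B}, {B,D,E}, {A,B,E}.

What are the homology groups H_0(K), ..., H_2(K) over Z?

H_0 = Z,  H_1 = 0,  H_2 = Z.

Take the total order A < B < D < E on the vertex set. Then K (dimension 2) consists of the simplices:

  0-simplices (4): A, B, D, E
  1-simplices (6): AB, AD, AE, BD, BE, DE
  2-simplices (4): ABD, ABE, ADE, BDE

Hence C_0 ≅ Z^4, C_1 ≅ Z^6, C_2 ≅ Z^4.

Boundary ∂_1: C_1 → C_0 sends each edge [p,q] (with p < q) to q − p. For instance
  ∂AB = B − A.
The resulting 4×6 matrix has rank 3, and its Smith normal form has invariant factors (1,1,1).

∂_2: C_2 → C_1 sends each 2-simplex [p,q,r] to [q,r] − [p,r] + [p,q]. For instance
  ∂ABE = BE − AE + AB,
  ∂ABD = BD − AD + AB.
This gives a 6×4 integer matrix of rank 3; reducing to Smith normal form yields diagonal entries (1,1,1).

Reading off H_k = ker ∂_k / im ∂_{k+1}:

  H_0: rank C_0 − rank ∂_1 = 4 − 3 = 1, and the invariant factors of ∂_1 are all 1, so H_0 = Z.
  H_1: rank ker ∂_1 − rank ∂_2 = (6 − 3) − 3 = 0, and the invariant factors of ∂_2 are all 1, so H_1 = 0.
  H_2: rank ker ∂_2 − rank ∂_3 = (4 − 3) − 0 = 1, and there is no ∂_3, so H_2 = Z.

As a check, the Euler characteristic is 4 − 6 + 4 = 2, which agrees with 1 − 0 + 1 = 2.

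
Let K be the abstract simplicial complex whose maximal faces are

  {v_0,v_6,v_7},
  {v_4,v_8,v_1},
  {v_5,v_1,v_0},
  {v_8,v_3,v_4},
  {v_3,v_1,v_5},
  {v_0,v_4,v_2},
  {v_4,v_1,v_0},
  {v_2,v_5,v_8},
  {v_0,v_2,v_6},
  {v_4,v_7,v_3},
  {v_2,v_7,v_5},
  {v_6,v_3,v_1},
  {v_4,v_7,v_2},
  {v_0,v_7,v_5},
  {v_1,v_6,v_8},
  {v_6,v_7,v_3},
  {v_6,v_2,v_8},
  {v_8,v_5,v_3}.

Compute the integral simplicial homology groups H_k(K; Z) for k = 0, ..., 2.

Take the total order v_0 < v_1 < v_2 < v_3 < v_4 < v_5 < v_6 < v_7 < v_8 on the vertex set. Then K (dimension 2) consists of the simplices:

  0-simplices (9): [v_0], [v_1], [v_2], [v_3], [v_4], [v_5], [v_6], [v_7], [v_8]
  1-simplices (27): (27 of them)
  2-simplices (18): (18 of them)

so the chain groups are C_0 ≅ Z^9, C_1 ≅ Z^27, C_2 ≅ Z^18.

Boundary ∂_1: C_1 → C_0 sends each edge [p,q] (with p < q) to q − p.
As a 9×27 matrix over Z this has rank 8, with invariant factors (1,1,1,1,1,1,1,1).

∂_2: C_2 → C_1 acts by ∂[p,q,r] = [q,r] − [p,r] + [p,q]. For instance
  ∂[v_1,v_4,v_8] = [v_4,v_8] − [v_1,v_8] + [v_1,v_4],
  ∂[v_0,v_2,v_6] = [v_2,v_6] − [v_0,v_6] + [v_0,v_2].
This gives a 27×18 integer matrix of rank 18; reducing to Smith normal form yields diagonal entries (1,1,1,1,1,1,1,1,1,1,1,1,1,1,1,1,1,2).

Now H_k = ker ∂_k / im ∂_{k+1}, so:

  H_0: rank C_0 − rank ∂_1 = 9 − 8 = 1, and the invariant factors of ∂_1 are all 1, so H_0 = Z.
  H_1: rank ker ∂_1 − rank ∂_2 = (27 − 8) − 18 = 1, and ∂_2 has invariant factor 2 > 1, so H_1 = Z ⊕ Z_2.
  H_2: rank ker ∂_2 − rank ∂_3 = (18 − 18) − 0 = 0, and there is no ∂_3, so H_2 = 0.

H_0 = Z,  H_1 = Z ⊕ Z_2,  H_2 = 0.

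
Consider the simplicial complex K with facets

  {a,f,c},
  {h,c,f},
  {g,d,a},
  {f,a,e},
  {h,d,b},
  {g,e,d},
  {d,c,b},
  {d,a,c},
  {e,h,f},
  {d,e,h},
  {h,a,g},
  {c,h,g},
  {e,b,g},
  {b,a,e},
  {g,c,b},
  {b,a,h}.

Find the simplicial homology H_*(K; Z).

H_0 ≅ Z,  H_1 ≅ Z^2,  H_2 ≅ Z.

Take the total order a < b < c < d < e < f < g < h on the vertex set. Then K (dimension 2) consists of the simplices:

  0-simplices (8): a, b, c, d, e, f, g, h
  1-simplices (24): ab, ac, ad, ae, af, ag, ah, bc, bd, be, bg, bh, cd, cf, cg, ch, de, dg, dh, ef, eg, eh, fh, gh
  2-simplices (16): abe, abh, acd, acf, adg, aef, agh, bcd, bcg, bdh, beg, cfh, cgh, deg, deh, efh

giving chain groups C_0 ≅ Z^8, C_1 ≅ Z^24, C_2 ≅ Z^16.

The boundary map ∂_1: C_1 → C_0 sends each edge [p,q] (with p < q) to q − p. For instance
  ∂dg = g − d.
The resulting 8×24 matrix has rank 7, and its Smith normal form has invariant factors (1,1,1,1,1,1,1).

Boundary ∂_2: C_2 → C_1 sends each 2-simplex [p,q,r] to [q,r] − [p,r] + [p,q]. For instance
  ∂acf = cf − af + ac,
  ∂cgh = gh − ch + cg.
The resulting 24×16 matrix has rank 15, and its Smith normal form has invariant factors (1,1,1,1,1,1,1,1,1,1,1,1,1,1,1).

Computing H_k = (kernel of ∂_k) / (image of ∂_{k+1}):

  H_0: rank C_0 − rank ∂_1 = 8 − 7 = 1, and the invariant factors of ∂_1 are all 1, so H_0 = Z.
  H_1: rank ker ∂_1 − rank ∂_2 = (24 − 7) − 15 = 2, and the invariant factors of ∂_2 are all 1, so H_1 = Z^2.
  H_2: rank ker ∂_2 − rank ∂_3 = (16 − 15) − 0 = 1, and there is no ∂_3, so H_2 = Z.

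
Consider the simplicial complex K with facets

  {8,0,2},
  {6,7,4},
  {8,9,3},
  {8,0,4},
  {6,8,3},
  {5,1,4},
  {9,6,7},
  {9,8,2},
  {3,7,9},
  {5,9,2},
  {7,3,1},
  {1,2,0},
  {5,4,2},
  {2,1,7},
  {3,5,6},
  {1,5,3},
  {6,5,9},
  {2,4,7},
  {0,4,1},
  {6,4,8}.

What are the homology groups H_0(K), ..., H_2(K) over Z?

Take the total order 0 < 1 < 2 < 3 < 4 < 5 < 6 < 7 < 8 < 9 on the vertex set. Then K (dimension 2) consists of the simplices:

  0-simplices (10): [0], [1], [2], [3], [4], [5], [6], [7], [8], [9]
  1-simplices (30): (30 of them)
  2-simplices (20): (20 of them)

Hence C_0 ≅ Z^10, C_1 ≅ Z^30, C_2 ≅ Z^20.

∂_1: C_1 → C_0 sends each edge [p,q] (with p < q) to q − p. For instance
  ∂[4,7] = [7] − [4].
The resulting 10×30 matrix has rank 9, and its Smith normal form has invariant factors (1,1,1,1,1,1,1,1,1).

∂_2: C_2 → C_1 maps a triangle to the signed sum of its edges. For instance
  ∂[2,8,9] = [8,9] − [2,9] + [2,8],
  ∂[6,7,9] = [7,9] − [6,9] + [6,7].
As a 30×20 matrix over Z this has rank 20, with invariant factors (1,1,1,1,1,1,1,1,1,1,1,1,1,1,1,1,1,1,1,2).

Now H_k = ker ∂_k / im ∂_{k+1}, so:

  H_0: rank C_0 − rank ∂_1 = 10 − 9 = 1, and the invariant factors of ∂_1 are all 1, so H_0 ≅ Z.
  H_1: rank ker ∂_1 − rank ∂_2 = (30 − 9) − 20 = 1, and ∂_2 has invariant factor 2 > 1, so H_1 ≅ Z × Z/2.
  H_2: rank ker ∂_2 − rank ∂_3 = (20 − 20) − 0 = 0, and there is no ∂_3, so H_2 ≅ 0.

As a check, the Euler characteristic is 10 − 30 + 20 = 0, which agrees with 1 − 1 + 0 = 0.

H_0 = Z,  H_1 = Z × Z/2,  H_2 = 0.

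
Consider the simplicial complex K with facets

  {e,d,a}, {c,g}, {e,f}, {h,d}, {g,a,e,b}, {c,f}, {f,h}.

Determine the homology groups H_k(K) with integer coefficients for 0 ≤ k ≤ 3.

Order the vertices as a < b < c < d < e < f < g < h. Listing each simplex with vertices in this order, K has dimension 3 with simplices:

  0-simplices (8): a, b, c, d, e, f, g, h
  1-simplices (13): ab, ad, ae, ag, be, bg, cf, cg, de, dh, ef, eg, fh
  2-simplices (5): abe, abg, ade, aeg, beg
  3-simplices (1): abeg

Hence C_0 ≅ Z^8, C_1 ≅ Z^13, C_2 ≅ Z^5, C_3 ≅ Z^1.

∂_1: C_1 → C_0 sends each edge [p,q] (with p < q) to q − p.
The resulting 8×13 matrix has rank 7, and its Smith normal form has invariant factors (1,1,1,1,1,1,1).

∂_2: C_2 → C_1 acts by ∂[p,q,r] = [q,r] − [p,r] + [p,q]. For instance
  ∂abg = bg − ag + ab,
  ∂abe = be − ae + ab.
The 13×5 boundary matrix has rank 4 and Smith normal form diag(1,1,1,1).

The boundary map ∂_3: C_3 → C_2 sends each 3-simplex σ to the alternating sum Σ_i (−1)^i (σ with its i-th vertex removed). For instance
  ∂abeg = beg − aeg + abg − abe.
The resulting 5×1 matrix has rank 1, and its Smith normal form has invariant factors (1).

Now H_k = ker ∂_k / im ∂_{k+1}, so:

  H_0: rank C_0 − rank ∂_1 = 8 − 7 = 1, and the invariant factors of ∂_1 are all 1, so H_0 = Z.
  H_1: rank ker ∂_1 − rank ∂_2 = (13 − 7) − 4 = 2, and the invariant factors of ∂_2 are all 1, so H_1 = Z^2.
  H_2: rank ker ∂_2 − rank ∂_3 = (5 − 4) − 1 = 0, and the invariant factors of ∂_3 are all 1, so H_2 = 0.
  H_3: rank ker ∂_3 − rank ∂_4 = (1 − 1) − 0 = 0, and there is no ∂_4, so H_3 = 0.

H_0 = Z,  H_1 = Z^2,  H_2 = 0,  H_3 = 0.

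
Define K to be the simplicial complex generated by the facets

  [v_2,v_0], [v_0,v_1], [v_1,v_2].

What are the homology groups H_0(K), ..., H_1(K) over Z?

H_0 ≅ Z,  H_1 ≅ Z.

We work with the vertex ordering v_0 < v_1 < v_2. The simplices of K, each written with vertices in increasing order, are:

  0-simplices (3): [v_0], [v_1], [v_2]
  1-simplices (3): [v_0,v_1], [v_0,v_2], [v_1,v_2]

giving chain groups C_0 ≅ Z^3, C_1 ≅ Z^3.

The boundary map ∂_1: C_1 → C_0 sends each edge [p,q] (with p < q) to q − p.
This gives a 3×3 integer matrix of rank 2; reducing to Smith normal form yields diagonal entries (1,1).

From H_k ≅ ker(∂_k) / im(∂_{k+1}) we obtain:

  H_0: rank C_0 − rank ∂_1 = 3 − 2 = 1, and the invariant factors of ∂_1 are all 1, so H_0 = Z.
  H_1: rank ker ∂_1 − rank ∂_2 = (3 − 2) − 0 = 1, and there is no ∂_2, so H_1 = Z.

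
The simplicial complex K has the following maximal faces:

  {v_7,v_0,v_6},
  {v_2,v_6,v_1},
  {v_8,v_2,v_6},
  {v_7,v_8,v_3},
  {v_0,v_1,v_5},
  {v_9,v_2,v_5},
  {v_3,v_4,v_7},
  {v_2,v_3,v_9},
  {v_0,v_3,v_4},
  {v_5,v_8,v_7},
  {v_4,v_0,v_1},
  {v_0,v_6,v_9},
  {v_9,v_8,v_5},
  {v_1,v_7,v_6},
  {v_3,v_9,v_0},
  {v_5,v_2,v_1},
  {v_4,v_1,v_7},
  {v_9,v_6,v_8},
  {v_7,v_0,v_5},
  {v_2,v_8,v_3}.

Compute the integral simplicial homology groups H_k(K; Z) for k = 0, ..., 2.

Take the total order v_0 < v_1 < v_2 < v_3 < v_4 < v_5 < v_6 < v_7 < v_8 < v_9 on the vertex set. Then K (dimension 2) consists of the simplices:

  0-simplices (10): [v_0], [v_1], [v_2], [v_3], [v_4], [v_5], [v_6], [v_7], [v_8], [v_9]
  1-simplices (30): (30 of them)
  2-simplices (20): (20 of them)

giving chain groups C_0 ≅ Z^10, C_1 ≅ Z^30, C_2 ≅ Z^20.

Boundary ∂_1: C_1 → C_0 sends each edge [p,q] (with p < q) to q − p.
As a 10×30 matrix over Z this has rank 9, with invariant factors (1,1,1,1,1,1,1,1,1).

∂_2: C_2 → C_1 sends each 2-simplex [p,q,r] to [q,r] − [p,r] + [p,q]. For instance
  ∂[v_0,v_3,v_4] = [v_3,v_4] − [v_0,v_4] + [v_0,v_3],
  ∂[v_0,v_1,v_5] = [v_1,v_5] − [v_0,v_5] + [v_0,v_1].
As a 30×20 matrix over Z this has rank 20, with invariant factors (1,1,1,1,1,1,1,1,1,1,1,1,1,1,1,1,1,1,1,2).

Computing H_k = (kernel of ∂_k) / (image of ∂_{k+1}):

  H_0: rank C_0 − rank ∂_1 = 10 − 9 = 1, and the invariant factors of ∂_1 are all 1, so H_0 = Z.
  H_1: rank ker ∂_1 − rank ∂_2 = (30 − 9) − 20 = 1, and ∂_2 has invariant factor 2 > 1, so H_1 = Z ⊕ Z/2.
  H_2: rank ker ∂_2 − rank ∂_3 = (20 − 20) − 0 = 0, and there is no ∂_3, so H_2 = 0.

H_0 = Z,  H_1 = Z ⊕ Z/2,  H_2 = 0.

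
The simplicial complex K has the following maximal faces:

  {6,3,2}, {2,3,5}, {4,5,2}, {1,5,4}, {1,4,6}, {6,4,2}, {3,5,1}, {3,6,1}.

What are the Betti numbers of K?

Take the total order 1 < 2 < 3 < 4 < 5 < 6 on the vertex set. Then K (dimension 2) consists of the simplices:

  0-simplices (6): [1], [2], [3], [4], [5], [6]
  1-simplices (12): [1,3], [1,4], [1,5], [1,6], [2,3], [2,4], [2,5], [2,6], [3,5], [3,6], [4,5], [4,6]
  2-simplices (8): [1,3,5], [1,3,6], [1,4,5], [1,4,6], [2,3,5], [2,3,6], [2,4,5], [2,4,6]

so the chain groups are C_0 ≅ Z^6, C_1 ≅ Z^12, C_2 ≅ Z^8.

The boundary map ∂_1: C_1 → C_0 maps an edge to its endpoints' difference, ∂[p,q] = q − p. For instance
  ∂[1,3] = [3] − [1].
The 6×12 boundary matrix has rank 5 and Smith normal form diag(1,1,1,1,1).

∂_2: C_2 → C_1 acts by ∂[p,q,r] = [q,r] − [p,r] + [p,q]. For instance
  ∂[1,3,5] = [3,5] − [1,5] + [1,3],
  ∂[2,3,6] = [3,6] − [2,6] + [2,3].
The 12×8 boundary matrix has rank 7 and Smith normal form diag(1,1,1,1,1,1,1).

From H_k ≅ ker(∂_k) / im(∂_{k+1}) we obtain:

  H_0: rank C_0 − rank ∂_1 = 6 − 5 = 1, and the invariant factors of ∂_1 are all 1, so H_0 ≅ Z.
  H_1: rank ker ∂_1 − rank ∂_2 = (12 − 5) − 7 = 0, and the invariant factors of ∂_2 are all 1, so H_1 ≅ 0.
  H_2: rank ker ∂_2 − rank ∂_3 = (8 − 7) − 0 = 1, and there is no ∂_3, so H_2 ≅ Z.

As a check, the Euler characteristic is 6 − 12 + 8 = 2, which agrees with 1 − 0 + 1 = 2.

Hence the Betti numbers are b_0 = 1, b_1 = 0, b_2 = 1.

b_0 = 1, b_1 = 0, b_2 = 1.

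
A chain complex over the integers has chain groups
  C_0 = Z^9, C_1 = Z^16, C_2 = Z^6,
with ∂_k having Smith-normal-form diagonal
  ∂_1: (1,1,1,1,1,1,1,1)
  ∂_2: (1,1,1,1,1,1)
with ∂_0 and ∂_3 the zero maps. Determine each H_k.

H_0: b_0 = 9 − 0 − 8 = 1; torsion from ∂_1 factors > 1: none. So H_0 ≅ Z.
H_1: b_1 = 16 − 8 − 6 = 2; torsion from ∂_2 factors > 1: none. So H_1 ≅ Z^2.
H_2: b_2 = 6 − 6 − 0 = 0; torsion from ∂_3 factors > 1: none. So H_2 ≅ 0.

H_0 ≅ Z,  H_1 ≅ Z^2,  H_2 = 0.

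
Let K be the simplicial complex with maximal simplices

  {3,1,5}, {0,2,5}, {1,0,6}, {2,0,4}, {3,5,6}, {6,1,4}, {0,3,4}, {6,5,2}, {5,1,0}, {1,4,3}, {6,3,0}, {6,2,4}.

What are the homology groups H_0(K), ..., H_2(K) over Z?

H_0 = Z,  H_1 = Z/2Z,  H_2 = 0.

Take the total order 0 < 1 < 2 < 3 < 4 < 5 < 6 on the vertex set. Then K (dimension 2) consists of the simplices:

  0-simplices (7): [0], [1], [2], [3], [4], [5], [6]
  1-simplices (18): [0,1], [0,2], [0,3], [0,4], [0,5], [0,6], [1,3], [1,4], [1,5], [1,6], [2,4], [2,5], [2,6], [3,4], [3,5], [3,6], [4,6], [5,6]
  2-simplices (12): [0,1,5], [0,1,6], [0,2,4], [0,2,5], [0,3,4], [0,3,6], [1,3,4], [1,3,5], [1,4,6], [2,4,6], [2,5,6], [3,5,6]

Hence C_0 ≅ Z^7, C_1 ≅ Z^18, C_2 ≅ Z^12.

The boundary map ∂_1: C_1 → C_0 sends each edge [p,q] (with p < q) to q − p.
As a 7×18 matrix over Z this has rank 6, with invariant factors (1,1,1,1,1,1).

Boundary ∂_2: C_2 → C_1 sends each 2-simplex [p,q,r] to [q,r] − [p,r] + [p,q]. For instance
  ∂[0,1,6] = [1,6] − [0,6] + [0,1],
  ∂[2,5,6] = [5,6] − [2,6] + [2,5].
The resulting 18×12 matrix has rank 12, and its Smith normal form has invariant factors (1,1,1,1,1,1,1,1,1,1,1,2).

Now H_k = ker ∂_k / im ∂_{k+1}, so:

  H_0: rank C_0 − rank ∂_1 = 7 − 6 = 1, and the invariant factors of ∂_1 are all 1, so H_0 = Z.
  H_1: rank ker ∂_1 − rank ∂_2 = (18 − 6) − 12 = 0, and ∂_2 has invariant factor 2 > 1, so H_1 = Z/2Z.
  H_2: rank ker ∂_2 − rank ∂_3 = (12 − 12) − 0 = 0, and there is no ∂_3, so H_2 = 0.

As a check, the Euler characteristic is 7 − 18 + 12 = 1, which agrees with 1 − 0 + 0 = 1.
(K is a triangulation of the real projective plane RP^2.)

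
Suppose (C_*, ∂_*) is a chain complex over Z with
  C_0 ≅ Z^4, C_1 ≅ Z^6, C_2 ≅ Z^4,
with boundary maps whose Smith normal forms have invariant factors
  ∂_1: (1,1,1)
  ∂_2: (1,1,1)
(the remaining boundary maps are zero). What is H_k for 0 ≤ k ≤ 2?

H_0: b_0 = 4 − 0 − 3 = 1; torsion from ∂_1 factors > 1: none. So H_0 = Z.
H_1: b_1 = 6 − 3 − 3 = 0; torsion from ∂_2 factors > 1: none. So H_1 = 0.
H_2: b_2 = 4 − 3 − 0 = 1; torsion from ∂_3 factors > 1: none. So H_2 = Z.

H_0 = Z,  H_1 = 0,  H_2 = Z.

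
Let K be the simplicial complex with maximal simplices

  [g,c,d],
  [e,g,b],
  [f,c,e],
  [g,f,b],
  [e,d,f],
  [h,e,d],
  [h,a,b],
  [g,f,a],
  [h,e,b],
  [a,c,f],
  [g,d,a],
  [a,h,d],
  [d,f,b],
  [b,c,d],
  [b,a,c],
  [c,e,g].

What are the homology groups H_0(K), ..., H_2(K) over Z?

Fix the vertex order a < b < c < d < e < f < g < h and write every simplex with vertices in increasing order. Then dim K = 2 and the simplices of K are:

  0-simplices (8): a, b, c, d, e, f, g, h
  1-simplices (24): ab, ac, ad, af, ag, ah, bc, bd, be, bf, bg, bh, cd, ce, cf, cg, de, df, dg, dh, ef, eg, eh, fg
  2-simplices (16): abc, abh, acf, adg, adh, afg, bcd, bdf, beg, beh, bfg, cdg, cef, ceg, def, deh

Hence C_0 ≅ Z^8, C_1 ≅ Z^24, C_2 ≅ Z^16.

∂_1: C_1 → C_0 sends each edge [p,q] (with p < q) to q − p. For instance
  ∂af = f − a.
As a 8×24 matrix over Z this has rank 7, with invariant factors (1,1,1,1,1,1,1).

∂_2: C_2 → C_1 sends each 2-simplex [p,q,r] to [q,r] − [p,r] + [p,q]. For instance
  ∂def = ef − df + de,
  ∂adg = dg − ag + ad.
The resulting 24×16 matrix has rank 15, and its Smith normal form has invariant factors (1,1,1,1,1,1,1,1,1,1,1,1,1,1,1).

Reading off H_k = ker ∂_k / im ∂_{k+1}:

  H_0: rank C_0 − rank ∂_1 = 8 − 7 = 1, and the invariant factors of ∂_1 are all 1, so H_0 = Z.
  H_1: rank ker ∂_1 − rank ∂_2 = (24 − 7) − 15 = 2, and the invariant factors of ∂_2 are all 1, so H_1 = Z^2.
  H_2: rank ker ∂_2 − rank ∂_3 = (16 − 15) − 0 = 1, and there is no ∂_3, so H_2 = Z.

(K is a triangulation of the torus T^2.)

H_0 = Z,  H_1 = Z^2,  H_2 = Z.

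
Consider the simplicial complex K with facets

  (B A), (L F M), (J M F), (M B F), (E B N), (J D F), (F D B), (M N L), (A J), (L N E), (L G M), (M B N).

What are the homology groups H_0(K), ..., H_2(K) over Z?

Take the total order A < B < D < E < F < G < J < L < M < N on the vertex set. Then K (dimension 2) consists of the simplices:

  0-simplices (10): A, B, D, E, F, G, J, L, M, N
  1-simplices (20): AB, AJ, BD, BE, BF, BM, BN, DF, DJ, EL, EN, FJ, FL, FM, GL, GM, JM, LM, LN, MN
  2-simplices (10): BDF, BEN, BFM, BMN, DFJ, ELN, FJM, FLM, GLM, LMN

Hence C_0 ≅ Z^10, C_1 ≅ Z^20, C_2 ≅ Z^10.

The boundary map ∂_1: C_1 → C_0 maps an edge to its endpoints' difference, ∂[p,q] = q − p.
The resulting 10×20 matrix has rank 9, and its Smith normal form has invariant factors (1,1,1,1,1,1,1,1,1).

Boundary ∂_2: C_2 → C_1 maps a triangle to the signed sum of its edges. For instance
  ∂FLM = LM − FM + FL,
  ∂LMN = MN − LN + LM.
The 20×10 boundary matrix has rank 10 and Smith normal form diag(1,1,1,1,1,1,1,1,1,1).

From H_k ≅ ker(∂_k) / im(∂_{k+1}) we obtain:

  H_0: rank C_0 − rank ∂_1 = 10 − 9 = 1, and the invariant factors of ∂_1 are all 1, so H_0 ≅ Z.
  H_1: rank ker ∂_1 − rank ∂_2 = (20 − 9) − 10 = 1, and the invariant factors of ∂_2 are all 1, so H_1 ≅ Z.
  H_2: rank ker ∂_2 − rank ∂_3 = (10 − 10) − 0 = 0, and there is no ∂_3, so H_2 ≅ 0.

As a check, the Euler characteristic is 10 − 20 + 10 = 0, which agrees with 1 − 1 + 0 = 0.

H_0 = Z,  H_1 = Z,  H_2 = 0.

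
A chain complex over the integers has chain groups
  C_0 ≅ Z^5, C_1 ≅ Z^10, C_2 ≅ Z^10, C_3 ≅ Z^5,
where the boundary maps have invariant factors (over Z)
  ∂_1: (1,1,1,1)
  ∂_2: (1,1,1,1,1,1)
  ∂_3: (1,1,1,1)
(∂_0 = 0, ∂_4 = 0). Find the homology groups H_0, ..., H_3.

H_0 ≅ Z,  H_1 = 0,  H_2 = 0,  H_3 ≅ Z.

H_0: b_0 = 5 − 0 − 4 = 1; torsion from ∂_1 factors > 1: none. So H_0 ≅ Z.
H_1: b_1 = 10 − 4 − 6 = 0; torsion from ∂_2 factors > 1: none. So H_1 ≅ 0.
H_2: b_2 = 10 − 6 − 4 = 0; torsion from ∂_3 factors > 1: none. So H_2 ≅ 0.
H_3: b_3 = 5 − 4 − 0 = 1; torsion from ∂_4 factors > 1: none. So H_3 ≅ Z.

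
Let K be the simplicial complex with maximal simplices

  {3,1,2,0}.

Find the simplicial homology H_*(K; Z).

We work with the vertex ordering 0 < 1 < 2 < 3. The simplices of K, each written with vertices in increasing order, are:

  0-simplices (4): [0], [1], [2], [3]
  1-simplices (6): [0,1], [0,2], [0,3], [1,2], [1,3], [2,3]
  2-simplices (4): [0,1,2], [0,1,3], [0,2,3], [1,2,3]
  3-simplices (1): [0,1,2,3]

giving chain groups C_0 ≅ Z^4, C_1 ≅ Z^6, C_2 ≅ Z^4, C_3 ≅ Z^1.

The boundary map ∂_1: C_1 → C_0 sends each edge [p,q] (with p < q) to q − p. For instance
  ∂[2,3] = [3] − [2].
The 4×6 boundary matrix has rank 3 and Smith normal form diag(1,1,1).

The boundary map ∂_2: C_2 → C_1 acts by ∂[p,q,r] = [q,r] − [p,r] + [p,q]. For instance
  ∂[1,2,3] = [2,3] − [1,3] + [1,2],
  ∂[0,2,3] = [2,3] − [0,3] + [0,2].
The resulting 6×4 matrix has rank 3, and its Smith normal form has invariant factors (1,1,1).

∂_3: C_3 → C_2 sends each 3-simplex σ to the alternating sum Σ_i (−1)^i (σ with its i-th vertex removed). For instance
  ∂[0,1,2,3] = [1,2,3] − [0,2,3] + [0,1,3] − [0,1,2].
The resulting 4×1 matrix has rank 1, and its Smith normal form has invariant factors (1).

From H_k ≅ ker(∂_k) / im(∂_{k+1}) we obtain:

  H_0: rank C_0 − rank ∂_1 = 4 − 3 = 1, and the invariant factors of ∂_1 are all 1, so H_0 = Z.
  H_1: rank ker ∂_1 − rank ∂_2 = (6 − 3) − 3 = 0, and the invariant factors of ∂_2 are all 1, so H_1 = 0.
  H_2: rank ker ∂_2 − rank ∂_3 = (4 − 3) − 1 = 0, and the invariant factors of ∂_3 are all 1, so H_2 = 0.
  H_3: rank ker ∂_3 − rank ∂_4 = (1 − 1) − 0 = 0, and there is no ∂_4, so H_3 = 0.

(K is a triangulation of the 3-simplex.)

H_0 = Z,  H_1 = 0,  H_2 = 0,  H_3 = 0.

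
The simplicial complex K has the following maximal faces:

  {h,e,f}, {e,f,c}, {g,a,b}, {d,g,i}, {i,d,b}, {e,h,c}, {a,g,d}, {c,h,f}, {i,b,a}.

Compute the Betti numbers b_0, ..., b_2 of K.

b_0 = 2, b_1 = 1, b_2 = 1.

We work with the vertex ordering a < b < c < d < e < f < g < h < i. The simplices of K, each written with vertices in increasing order, are:

  0-simplices (9): a, b, c, d, e, f, g, h, i
  1-simplices (16): ab, ad, ag, ai, bd, bg, bi, ce, cf, ch, dg, di, ef, eh, fh, gi
  2-simplices (9): abg, abi, adg, bdi, cef, ceh, cfh, dgi, efh

Hence C_0 ≅ Z^9, C_1 ≅ Z^16, C_2 ≅ Z^9.

Boundary ∂_1: C_1 → C_0 maps an edge to its endpoints' difference, ∂[p,q] = q − p. For instance
  ∂bi = i − b.
The 9×16 boundary matrix has rank 7 and Smith normal form diag(1,1,1,1,1,1,1).

Boundary ∂_2: C_2 → C_1 sends each 2-simplex [p,q,r] to [q,r] − [p,r] + [p,q]. For instance
  ∂abg = bg − ag + ab,
  ∂ceh = eh − ch + ce.
The 16×9 boundary matrix has rank 8 and Smith normal form diag(1,1,1,1,1,1,1,1).

Now H_k = ker ∂_k / im ∂_{k+1}, so:

  H_0: rank C_0 − rank ∂_1 = 9 − 7 = 2, and the invariant factors of ∂_1 are all 1, so H_0 = Z^2.
  H_1: rank ker ∂_1 − rank ∂_2 = (16 − 7) − 8 = 1, and the invariant factors of ∂_2 are all 1, so H_1 = Z.
  H_2: rank ker ∂_2 − rank ∂_3 = (9 − 8) − 0 = 1, and there is no ∂_3, so H_2 = Z.

Hence the Betti numbers are b_0 = 2, b_1 = 1, b_2 = 1.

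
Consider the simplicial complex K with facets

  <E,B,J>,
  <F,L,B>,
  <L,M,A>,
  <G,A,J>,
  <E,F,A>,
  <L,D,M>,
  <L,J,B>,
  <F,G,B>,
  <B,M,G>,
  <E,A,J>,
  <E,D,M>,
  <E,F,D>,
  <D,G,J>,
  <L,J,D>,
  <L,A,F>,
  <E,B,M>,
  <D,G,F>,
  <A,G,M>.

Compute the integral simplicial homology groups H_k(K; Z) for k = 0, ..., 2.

H_0 ≅ Z,  H_1 ≅ Z^2,  H_2 ≅ Z.

Take the total order A < B < D < E < F < G < J < L < M on the vertex set. Then K (dimension 2) consists of the simplices:

  0-simplices (9): A, B, D, E, F, G, J, L, M
  1-simplices (27): AE, AF, AG, AJ, AL, AM, BE, BF, BG, BJ, BL, BM, DE, DF, DG, DJ, DL, DM, EF, EJ, EM, FG, FL, GJ, GM, JL, LM
  2-simplices (18): AEF, AEJ, AFL, AGJ, AGM, ALM, BEJ, BEM, BFG, BFL, BGM, BJL, DEF, DEM, DFG, DGJ, DJL, DLM

so the chain groups are C_0 ≅ Z^9, C_1 ≅ Z^27, C_2 ≅ Z^18.

∂_1: C_1 → C_0 maps an edge to its endpoints' difference, ∂[p,q] = q − p.
The resulting 9×27 matrix has rank 8, and its Smith normal form has invariant factors (1,1,1,1,1,1,1,1).

Boundary ∂_2: C_2 → C_1 sends each 2-simplex [p,q,r] to [q,r] − [p,r] + [p,q]. For instance
  ∂AGM = GM − AM + AG,
  ∂DGJ = GJ − DJ + DG.
The resulting 27×18 matrix has rank 17, and its Smith normal form has invariant factors (1,1,1,1,1,1,1,1,1,1,1,1,1,1,1,1,1).

Computing H_k = (kernel of ∂_k) / (image of ∂_{k+1}):

  H_0: rank C_0 − rank ∂_1 = 9 − 8 = 1, and the invariant factors of ∂_1 are all 1, so H_0 = Z.
  H_1: rank ker ∂_1 − rank ∂_2 = (27 − 8) − 17 = 2, and the invariant factors of ∂_2 are all 1, so H_1 = Z^2.
  H_2: rank ker ∂_2 − rank ∂_3 = (18 − 17) − 0 = 1, and there is no ∂_3, so H_2 = Z.

(K is a triangulation of the torus T^2.)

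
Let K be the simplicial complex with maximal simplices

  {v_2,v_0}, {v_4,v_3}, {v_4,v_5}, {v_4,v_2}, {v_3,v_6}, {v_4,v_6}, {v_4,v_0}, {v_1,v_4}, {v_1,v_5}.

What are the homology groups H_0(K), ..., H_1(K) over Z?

H_0 ≅ Z,  H_1 ≅ Z^3.

Fix the vertex order v_0 < v_1 < v_2 < v_3 < v_4 < v_5 < v_6 and write every simplex with vertices in increasing order. Then dim K = 1 and the simplices of K are:

  0-simplices (7): [v_0], [v_1], [v_2], [v_3], [v_4], [v_5], [v_6]
  1-simplices (9): [v_0,v_2], [v_0,v_4], [v_1,v_4], [v_1,v_5], [v_2,v_4], [v_3,v_4], [v_3,v_6], [v_4,v_5], [v_4,v_6]

giving chain groups C_0 ≅ Z^7, C_1 ≅ Z^9.

∂_1: C_1 → C_0 sends each edge [p,q] (with p < q) to q − p.
The 7×9 boundary matrix has rank 6 and Smith normal form diag(1,1,1,1,1,1).

From H_k ≅ ker(∂_k) / im(∂_{k+1}) we obtain:

  H_0: rank C_0 − rank ∂_1 = 7 − 6 = 1, and the invariant factors of ∂_1 are all 1, so H_0 ≅ Z.
  H_1: rank ker ∂_1 − rank ∂_2 = (9 − 6) − 0 = 3, and there is no ∂_2, so H_1 ≅ Z^3.

As a check, the Euler characteristic is 7 − 9 = -2, which agrees with 1 − 3 = -2.
(K is a triangulation of a wedge of 3 circles.)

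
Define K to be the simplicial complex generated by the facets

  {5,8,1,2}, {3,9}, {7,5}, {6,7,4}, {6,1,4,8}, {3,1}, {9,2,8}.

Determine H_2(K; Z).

Order the vertices as 1 < 2 < 3 < 4 < 5 < 6 < 7 < 8 < 9. Listing each simplex with vertices in this order, K has dimension 3 with simplices:

  0-simplices (9): [1], [2], [3], [4], [5], [6], [7], [8], [9]
  1-simplices (18): [1,2], [1,3], [1,4], [1,5], [1,6], [1,8], [2,5], [2,8], [2,9], [3,9], [4,6], [4,7], [4,8], [5,7], [5,8], [6,7], [6,8], [8,9]
  2-simplices (10): [1,2,5], [1,2,8], [1,4,6], [1,4,8], [1,5,8], [1,6,8], [2,5,8], [2,8,9], [4,6,7], [4,6,8]
  3-simplices (2): [1,2,5,8], [1,4,6,8]

Hence C_0 ≅ Z^9, C_1 ≅ Z^18, C_2 ≅ Z^10, C_3 ≅ Z^2.

Boundary ∂_1: C_1 → C_0 is given by ∂[p,q] = [q] − [p].
The resulting 9×18 matrix has rank 8, and its Smith normal form has invariant factors (1,1,1,1,1,1,1,1).

The boundary map ∂_2: C_2 → C_1 acts by ∂[p,q,r] = [q,r] − [p,r] + [p,q]. For instance
  ∂[2,5,8] = [5,8] − [2,8] + [2,5],
  ∂[4,6,8] = [6,8] − [4,8] + [4,6].
As a 18×10 matrix over Z this has rank 8, with invariant factors (1,1,1,1,1,1,1,1).

∂_3: C_3 → C_2 sends each 3-simplex σ to the alternating sum Σ_i (−1)^i (σ with its i-th vertex removed). For instance
  ∂[1,2,5,8] = [2,5,8] − [1,5,8] + [1,2,8] − [1,2,5],
  ∂[1,4,6,8] = [4,6,8] − [1,6,8] + [1,4,8] − [1,4,6].
The 10×2 boundary matrix has rank 2 and Smith normal form diag(1,1).

Reading off H_k = ker ∂_k / im ∂_{k+1}:

  H_2: rank ker ∂_2 − rank ∂_3 = (10 − 8) − 2 = 0, and the invariant factors of ∂_3 are all 1, so H_2 = 0.

H_2 = 0.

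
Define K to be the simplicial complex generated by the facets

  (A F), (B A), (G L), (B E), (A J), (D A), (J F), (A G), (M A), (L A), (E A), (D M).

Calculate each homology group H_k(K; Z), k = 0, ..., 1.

We work with the vertex ordering A < B < D < E < F < G < J < L < M. The simplices of K, each written with vertices in increasing order, are:

  0-simplices (9): A, B, D, E, F, G, J, L, M
  1-simplices (12): AB, AD, AE, AF, AG, AJ, AL, AM, BE, DM, FJ, GL

giving chain groups C_0 ≅ Z^9, C_1 ≅ Z^12.

The boundary map ∂_1: C_1 → C_0 maps an edge to its endpoints' difference, ∂[p,q] = q − p. For instance
  ∂AB = B − A.
The 9×12 boundary matrix has rank 8 and Smith normal form diag(1,1,1,1,1,1,1,1).

Reading off H_k = ker ∂_k / im ∂_{k+1}:

  H_0: rank C_0 − rank ∂_1 = 9 − 8 = 1, and the invariant factors of ∂_1 are all 1, so H_0 = Z.
  H_1: rank ker ∂_1 − rank ∂_2 = (12 − 8) − 0 = 4, and there is no ∂_2, so H_1 = Z^4.

As a check, the Euler characteristic is 9 − 12 = -3, which agrees with 1 − 4 = -3.

H_0 = Z,  H_1 = Z^4.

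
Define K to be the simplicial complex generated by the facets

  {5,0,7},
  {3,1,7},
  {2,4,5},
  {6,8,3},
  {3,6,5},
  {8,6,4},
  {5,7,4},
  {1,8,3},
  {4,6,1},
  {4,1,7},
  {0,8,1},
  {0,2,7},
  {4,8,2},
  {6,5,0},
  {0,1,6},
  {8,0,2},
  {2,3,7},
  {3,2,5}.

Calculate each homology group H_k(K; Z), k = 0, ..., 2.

Order the vertices as 0 < 1 < 2 < 3 < 4 < 5 < 6 < 7 < 8. Listing each simplex with vertices in this order, K has dimension 2 with simplices:

  0-simplices (9): [0], [1], [2], [3], [4], [5], [6], [7], [8]
  1-simplices (27): (27 of them)
  2-simplices (18): [0,1,6], [0,1,8], [0,2,7], [0,2,8], [0,5,6], [0,5,7], [1,3,7], [1,3,8], [1,4,6], [1,4,7], [2,3,5], [2,3,7], [2,4,5], [2,4,8], [3,5,6], [3,6,8], [4,5,7], [4,6,8]

giving chain groups C_0 ≅ Z^9, C_1 ≅ Z^27, C_2 ≅ Z^18.

Boundary ∂_1: C_1 → C_0 maps an edge to its endpoints' difference, ∂[p,q] = q − p. For instance
  ∂[2,5] = [5] − [2].
The resulting 9×27 matrix has rank 8, and its Smith normal form has invariant factors (1,1,1,1,1,1,1,1).

The boundary map ∂_2: C_2 → C_1 acts by ∂[p,q,r] = [q,r] − [p,r] + [p,q]. For instance
  ∂[2,3,7] = [3,7] − [2,7] + [2,3],
  ∂[4,6,8] = [6,8] − [4,8] + [4,6].
The 27×18 boundary matrix has rank 18 and Smith normal form diag(1,1,1,1,1,1,1,1,1,1,1,1,1,1,1,1,1,2).

Computing H_k = (kernel of ∂_k) / (image of ∂_{k+1}):

  H_0: rank C_0 − rank ∂_1 = 9 − 8 = 1, and the invariant factors of ∂_1 are all 1, so H_0 ≅ Z.
  H_1: rank ker ∂_1 − rank ∂_2 = (27 − 8) − 18 = 1, and ∂_2 has invariant factor 2 > 1, so H_1 ≅ Z ⊕ Z/2.
  H_2: rank ker ∂_2 − rank ∂_3 = (18 − 18) − 0 = 0, and there is no ∂_3, so H_2 ≅ 0.

H_0 ≅ Z,  H_1 ≅ Z ⊕ Z/2,  H_2 = 0.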